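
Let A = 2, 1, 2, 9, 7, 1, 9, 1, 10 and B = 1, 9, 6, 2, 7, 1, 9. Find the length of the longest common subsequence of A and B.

Backtracking the LCS table gives one alignment: 1 (A2,B1) → 2 (A3,B4) → 7 (A5,B5) → 1 (A6,B6) → 9 (A7,B7).
So the longest common subsequence has length 5.

5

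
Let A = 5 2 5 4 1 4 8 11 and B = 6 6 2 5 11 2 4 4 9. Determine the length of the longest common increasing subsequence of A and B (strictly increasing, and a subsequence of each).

For each value that appears in both, track the longest common increasing run ending there.
The best achievable length is 3; one witness is 2, 5, 11 (A-positions 2,3,8, B-positions 3,4,5).

3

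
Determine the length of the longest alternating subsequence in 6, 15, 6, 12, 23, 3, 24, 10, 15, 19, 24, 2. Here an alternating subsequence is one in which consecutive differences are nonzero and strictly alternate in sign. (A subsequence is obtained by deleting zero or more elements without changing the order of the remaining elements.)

A longest alternating subsequence is 6, 15, 6, 12, 3, 24, 10, 15, 2 (positions 1,2,3,4,6,7,8,9,12); its 8 consecutive differences strictly alternate in sign, and length 9 is optimal.

9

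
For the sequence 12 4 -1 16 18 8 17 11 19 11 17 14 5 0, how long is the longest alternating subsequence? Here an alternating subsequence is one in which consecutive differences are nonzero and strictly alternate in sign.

Track the best alternating length ending on an up-step vs a down-step at each position: up/down = 1/1, 1/2, 1/2, 3/1, 3/1, 3/4, 5/4, 5/6, 7/1, 5/8, 9/8, 9/10, 3/10, 3/10.
The maximum over both is 10; one such subsequence is 12, 4, 16, 8, 17, 11, 19, 11, 17, 14.

10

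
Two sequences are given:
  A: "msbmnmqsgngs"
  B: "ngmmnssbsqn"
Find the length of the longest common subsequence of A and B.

A longest common subsequence is msbqn (length 5); the LCS DP confirms no longer common subsequence exists.

5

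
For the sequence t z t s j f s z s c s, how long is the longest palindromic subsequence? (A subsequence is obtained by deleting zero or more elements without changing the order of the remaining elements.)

5

One longest palindromic subsequence is sszss (positions 4,7,8,9,11); it reads the same forward and backward, and the interval DP gives dp[1][11] = 5.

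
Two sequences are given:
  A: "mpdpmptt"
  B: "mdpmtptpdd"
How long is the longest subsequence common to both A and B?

6

Backtracking the LCS table gives one alignment: m (A1,B1) → d (A3,B2) → p (A4,B3) → m (A5,B4) → p (A6,B6) → t (A7,B7).
So the longest common subsequence has length 6.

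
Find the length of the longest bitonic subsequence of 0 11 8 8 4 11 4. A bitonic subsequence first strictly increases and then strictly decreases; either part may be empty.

Let inc[i] be the LIS ending at i and dec[i] the longest strictly decreasing subsequence starting at i. inc = [1, 2, 2, 2, 2, 3, 2], dec = [1, 3, 2, 2, 1, 2, 1].
max_i inc[i]+dec[i]−1 = 4, with one witness 0, 11, 8, 4.

4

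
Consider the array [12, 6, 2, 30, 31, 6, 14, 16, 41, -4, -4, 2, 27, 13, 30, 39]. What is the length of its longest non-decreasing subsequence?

Let dp[i] be the longest non-decreasing subsequence ending at position i. Then dp = [1, 1, 1, 2, 3, 2, 3, 4, 5, 1, 2, 3, 5, 4, 6, 7].
The maximum is 7; one witness is 6, 6, 14, 16, 27, 30, 39 at positions 2,6,7,8,13,15,16.

7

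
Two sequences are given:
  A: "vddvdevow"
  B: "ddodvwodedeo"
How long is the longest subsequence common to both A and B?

6

Backtracking the LCS table gives one alignment: d (A2,B2) → d (A3,B4) → v (A4,B5) → d (A5,B10) → e (A6,B11) → o (A8,B12).
So the longest common subsequence has length 6.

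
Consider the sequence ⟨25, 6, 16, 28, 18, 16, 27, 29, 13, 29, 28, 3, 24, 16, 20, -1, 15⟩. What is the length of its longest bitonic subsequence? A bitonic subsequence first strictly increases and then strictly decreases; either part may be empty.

9

Let inc[i] be the LIS ending at i and dec[i] the longest strictly decreasing subsequence starting at i. inc = [1, 1, 2, 3, 3, 2, 4, 5, 2, 5, 5, 1, 4, 3, 4, 1, 3], dec = [6, 3, 4, 6, 5, 4, 4, 5, 3, 5, 4, 2, 3, 2, 2, 1, 1].
max_i inc[i]+dec[i]−1 = 9, with one witness 6, 16, 18, 27, 29, 28, 24, 20, 15.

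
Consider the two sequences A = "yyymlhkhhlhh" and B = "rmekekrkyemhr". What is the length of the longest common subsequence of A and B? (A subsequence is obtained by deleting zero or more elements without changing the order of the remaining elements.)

A longest common subsequence is ymh (length 3); the LCS DP confirms no longer common subsequence exists.

3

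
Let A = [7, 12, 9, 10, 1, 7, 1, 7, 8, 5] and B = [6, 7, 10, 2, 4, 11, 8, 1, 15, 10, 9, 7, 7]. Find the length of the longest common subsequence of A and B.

Backtracking the LCS table gives one alignment: 7 (A1,B2) → 10 (A4,B3) → 1 (A5,B8) → 7 (A6,B12) → 7 (A8,B13).
So the longest common subsequence has length 5.

5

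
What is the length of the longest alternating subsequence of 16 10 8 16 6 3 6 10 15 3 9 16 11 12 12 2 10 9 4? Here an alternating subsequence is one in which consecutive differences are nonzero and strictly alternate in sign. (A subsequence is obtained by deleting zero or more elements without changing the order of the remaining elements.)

12

Track the best alternating length ending on an up-step vs a down-step at each position: up/down = 1/1, 1/2, 1/2, 3/1, 1/4, 1/4, 5/4, 5/4, 5/4, 1/6, 7/6, 7/1, 7/8, 9/8, 9/8, 1/10, 11/10, 11/12, 11/12.
The maximum over both is 12; one such subsequence is 16, 10, 16, 3, 6, 3, 16, 11, 12, 2, 10, 9.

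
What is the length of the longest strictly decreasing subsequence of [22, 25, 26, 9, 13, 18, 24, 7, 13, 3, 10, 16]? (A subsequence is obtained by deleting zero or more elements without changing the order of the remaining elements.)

4

Let dp[i] be the longest decreasing subsequence ending at position i. Then dp = [1, 1, 1, 2, 2, 2, 2, 3, 3, 4, 4, 3].
The maximum is 4; one witness is 22, 9, 7, 3 at positions 1,4,8,10.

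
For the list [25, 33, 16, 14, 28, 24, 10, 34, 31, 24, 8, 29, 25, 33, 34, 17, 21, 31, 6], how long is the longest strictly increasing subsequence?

Let dp[i] be the longest increasing subsequence ending at position i. Then dp = [1, 2, 1, 1, 2, 2, 1, 3, 3, 2, 1, 3, 3, 4, 5, 2, 3, 4, 1].
The maximum is 5; one witness is 25, 28, 31, 33, 34 at positions 1,5,9,14,15.

5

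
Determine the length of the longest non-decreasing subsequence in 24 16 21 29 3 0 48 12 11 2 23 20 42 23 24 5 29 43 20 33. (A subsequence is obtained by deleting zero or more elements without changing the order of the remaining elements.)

Let dp[i] be the longest non-decreasing subsequence ending at position i. Then dp = [1, 1, 2, 3, 1, 1, 4, 2, 2, 2, 3, 3, 4, 4, 5, 3, 6, 7, 4, 7].
The maximum is 7; one witness is 16, 21, 23, 23, 24, 29, 43 at positions 2,3,11,14,15,17,18.

7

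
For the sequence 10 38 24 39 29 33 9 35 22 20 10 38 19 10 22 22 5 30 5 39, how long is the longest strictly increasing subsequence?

Let dp[i] be the longest increasing subsequence ending at position i. Then dp = [1, 2, 2, 3, 3, 4, 1, 5, 2, 2, 2, 6, 3, 2, 4, 4, 1, 5, 1, 7].
The maximum is 7; one witness is 10, 24, 29, 33, 35, 38, 39 at positions 1,3,5,6,8,12,20.

7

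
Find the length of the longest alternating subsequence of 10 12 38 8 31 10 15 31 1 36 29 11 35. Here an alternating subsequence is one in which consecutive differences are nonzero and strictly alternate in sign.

10

A longest alternating subsequence is 10, 12, 8, 31, 10, 15, 1, 36, 29, 35 (positions 1,2,4,5,6,7,9,10,11,13); its 9 consecutive differences strictly alternate in sign, and length 10 is optimal.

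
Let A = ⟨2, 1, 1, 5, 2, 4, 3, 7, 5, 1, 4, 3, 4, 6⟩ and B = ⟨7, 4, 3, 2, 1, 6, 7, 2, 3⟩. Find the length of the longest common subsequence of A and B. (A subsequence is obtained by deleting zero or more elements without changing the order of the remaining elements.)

4

Backtracking the LCS table gives one alignment: 2 (A1,B4) → 1 (A2,B5) → 2 (A5,B8) → 3 (A12,B9).
So the longest common subsequence has length 4.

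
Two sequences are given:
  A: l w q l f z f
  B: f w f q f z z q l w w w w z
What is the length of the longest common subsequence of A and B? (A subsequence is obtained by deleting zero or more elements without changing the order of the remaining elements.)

A longest common subsequence is wqlz (length 4); the LCS DP confirms no longer common subsequence exists.

4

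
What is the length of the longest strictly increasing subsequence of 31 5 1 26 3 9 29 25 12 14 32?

6

Let dp[i] be the longest increasing subsequence ending at position i. Then dp = [1, 1, 1, 2, 2, 3, 4, 4, 4, 5, 6].
The maximum is 6; one witness is 1, 3, 9, 12, 14, 32 at positions 3,5,6,9,10,11.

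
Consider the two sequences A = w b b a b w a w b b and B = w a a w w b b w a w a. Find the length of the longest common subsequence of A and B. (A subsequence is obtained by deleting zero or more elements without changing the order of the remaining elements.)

Backtracking the LCS table gives one alignment: w (A1,B5) → b (A2,B6) → b (A3,B7) → a (A4,B9) → w (A6,B10) → a (A7,B11).
So the longest common subsequence has length 6.

6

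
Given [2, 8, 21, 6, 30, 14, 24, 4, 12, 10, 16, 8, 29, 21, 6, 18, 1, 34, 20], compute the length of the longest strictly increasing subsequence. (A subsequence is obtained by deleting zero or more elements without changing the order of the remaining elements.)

One longest increasing subsequence is 2, 8, 21, 24, 29, 34 (positions 1,2,3,7,13,18), of length 6; no longer one exists.

6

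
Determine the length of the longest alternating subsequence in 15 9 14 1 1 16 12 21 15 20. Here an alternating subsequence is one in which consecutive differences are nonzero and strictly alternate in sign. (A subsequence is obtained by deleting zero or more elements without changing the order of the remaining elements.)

Track the best alternating length ending on an up-step vs a down-step at each position: up/down = 1/1, 1/2, 3/2, 1/4, 1/4, 5/1, 5/6, 7/1, 7/8, 9/8.
The maximum over both is 9; one such subsequence is 15, 9, 14, 1, 16, 12, 21, 15, 20.

9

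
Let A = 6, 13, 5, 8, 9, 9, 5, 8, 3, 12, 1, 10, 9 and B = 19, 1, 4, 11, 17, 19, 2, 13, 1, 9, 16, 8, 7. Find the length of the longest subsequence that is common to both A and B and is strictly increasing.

A longest common strictly increasing subsequence is 1, 9 (length 2); it appears in order in both A and B, and no longer such subsequence exists.

2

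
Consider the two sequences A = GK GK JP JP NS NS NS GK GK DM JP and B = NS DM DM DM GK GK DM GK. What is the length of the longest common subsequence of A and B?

Backtracking the LCS table gives one alignment: NS (A5,B1) → GK (A8,B5) → GK (A9,B6) → DM (A10,B7).
So the longest common subsequence has length 4.

4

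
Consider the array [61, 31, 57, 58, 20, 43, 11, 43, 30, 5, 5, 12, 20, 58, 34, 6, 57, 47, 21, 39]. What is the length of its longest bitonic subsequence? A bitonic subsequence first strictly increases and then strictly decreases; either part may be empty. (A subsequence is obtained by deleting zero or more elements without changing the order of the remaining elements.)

One longest bitonic subsequence is 31, 57, 58, 43, 30, 20, 6 (positions 2,3,4,8,9,13,16): it rises to 58 then falls. Length 7 is optimal.

7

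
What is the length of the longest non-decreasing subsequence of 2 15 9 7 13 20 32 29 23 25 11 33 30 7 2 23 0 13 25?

One longest non-decreasing subsequence is 2, 9, 13, 20, 23, 25, 33 (positions 1,3,5,6,9,10,12), of length 7; no longer one exists.

7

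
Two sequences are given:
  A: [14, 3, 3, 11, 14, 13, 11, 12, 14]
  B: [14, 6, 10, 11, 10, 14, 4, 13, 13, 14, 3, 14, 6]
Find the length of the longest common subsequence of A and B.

5

Backtracking the LCS table gives one alignment: 14 (A1,B1) → 11 (A4,B4) → 14 (A5,B6) → 13 (A6,B9) → 14 (A9,B12).
So the longest common subsequence has length 5.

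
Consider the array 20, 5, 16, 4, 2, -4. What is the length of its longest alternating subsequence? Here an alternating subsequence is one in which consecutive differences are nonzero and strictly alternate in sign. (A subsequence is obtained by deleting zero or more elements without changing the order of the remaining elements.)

Track the best alternating length ending on an up-step vs a down-step at each position: up/down = 1/1, 1/2, 3/2, 1/4, 1/4, 1/4.
The maximum over both is 4; one such subsequence is 20, 5, 16, 4.

4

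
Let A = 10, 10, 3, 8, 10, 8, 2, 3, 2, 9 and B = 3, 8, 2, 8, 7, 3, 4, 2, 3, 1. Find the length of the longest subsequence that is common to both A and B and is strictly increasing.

2

A longest common strictly increasing subsequence is 3, 8 (length 2); it appears in order in both A and B, and no longer such subsequence exists.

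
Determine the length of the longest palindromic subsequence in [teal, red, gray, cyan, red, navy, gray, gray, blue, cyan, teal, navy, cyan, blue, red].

One longest palindromic subsequence is red cyan navy gray gray navy cyan red (positions 2,4,6,7,8,12,13,15); it reads the same forward and backward, and the interval DP gives dp[1][15] = 8.

8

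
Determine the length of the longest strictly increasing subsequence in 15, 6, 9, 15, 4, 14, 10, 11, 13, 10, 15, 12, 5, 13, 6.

6

One longest increasing subsequence is 6, 9, 10, 11, 13, 15 (positions 2,3,7,8,9,11), of length 6; no longer one exists.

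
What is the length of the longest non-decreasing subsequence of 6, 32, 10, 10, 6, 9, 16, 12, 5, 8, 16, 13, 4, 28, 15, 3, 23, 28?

Let dp[i] be the longest non-decreasing subsequence ending at position i. Then dp = [1, 2, 2, 3, 2, 3, 4, 4, 1, 3, 5, 5, 1, 6, 6, 1, 7, 8].
The maximum is 8; one witness is 6, 10, 10, 12, 13, 15, 23, 28 at positions 1,3,4,8,12,15,17,18.

8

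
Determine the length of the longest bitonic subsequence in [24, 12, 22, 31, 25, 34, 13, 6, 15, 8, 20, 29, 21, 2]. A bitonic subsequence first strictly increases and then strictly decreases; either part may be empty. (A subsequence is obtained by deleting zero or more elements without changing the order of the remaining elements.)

One longest bitonic subsequence is 12, 22, 31, 25, 15, 8, 2 (positions 2,3,4,5,9,10,14): it rises to 31 then falls. Length 7 is optimal.

7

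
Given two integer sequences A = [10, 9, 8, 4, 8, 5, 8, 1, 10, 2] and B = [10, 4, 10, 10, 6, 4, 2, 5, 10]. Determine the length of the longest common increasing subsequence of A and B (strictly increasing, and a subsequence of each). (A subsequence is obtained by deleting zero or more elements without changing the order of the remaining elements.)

3

A longest common strictly increasing subsequence is 4, 5, 10 (length 3); it appears in order in both A and B, and no longer such subsequence exists.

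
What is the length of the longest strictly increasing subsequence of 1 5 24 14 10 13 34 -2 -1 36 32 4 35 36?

Scanning left to right, the best length ending at each element is: 1→1, 5→2, 24→3, 14→3, 10→3, 13→4, 34→5, -2→1, -1→2, 36→6, 32→5, 4→3, 35→6, 36→7.
So the longest increasing subsequence has length 7, e.g. 1, 5, 10, 13, 34, 35, 36.

7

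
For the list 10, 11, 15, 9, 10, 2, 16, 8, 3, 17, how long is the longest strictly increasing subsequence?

Scanning left to right, the best length ending at each element is: 10→1, 11→2, 15→3, 9→1, 10→2, 2→1, 16→4, 8→2, 3→2, 17→5.
So the longest increasing subsequence has length 5, e.g. 10, 11, 15, 16, 17.

5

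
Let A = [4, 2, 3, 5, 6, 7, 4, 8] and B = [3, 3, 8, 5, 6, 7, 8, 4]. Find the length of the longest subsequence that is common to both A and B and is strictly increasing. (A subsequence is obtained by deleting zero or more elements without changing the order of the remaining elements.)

5

A longest common strictly increasing subsequence is 3, 5, 6, 7, 8 (length 5); it appears in order in both A and B, and no longer such subsequence exists.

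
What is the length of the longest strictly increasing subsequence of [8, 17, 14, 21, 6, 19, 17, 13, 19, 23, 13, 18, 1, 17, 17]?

Let dp[i] be the longest increasing subsequence ending at position i. Then dp = [1, 2, 2, 3, 1, 3, 3, 2, 4, 5, 2, 4, 1, 3, 3].
The maximum is 5; one witness is 8, 14, 17, 19, 23 at positions 1,3,7,9,10.

5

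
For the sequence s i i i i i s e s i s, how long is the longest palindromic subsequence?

8

One longest palindromic subsequence is siiiiiis (positions 1,2,3,4,5,6,10,11); it reads the same forward and backward, and the interval DP gives dp[1][11] = 8.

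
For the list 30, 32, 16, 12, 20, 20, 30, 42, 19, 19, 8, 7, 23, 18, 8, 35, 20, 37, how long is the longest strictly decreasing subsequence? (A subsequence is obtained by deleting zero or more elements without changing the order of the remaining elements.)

5

One longest decreasing subsequence is 30, 16, 12, 8, 7 (positions 1,3,4,11,12), of length 5; no longer one exists.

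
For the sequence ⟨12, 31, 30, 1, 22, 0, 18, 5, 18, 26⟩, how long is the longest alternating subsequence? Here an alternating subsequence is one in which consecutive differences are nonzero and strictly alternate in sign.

Track the best alternating length ending on an up-step vs a down-step at each position: up/down = 1/1, 2/1, 2/3, 1/3, 4/3, 1/5, 6/5, 6/7, 8/5, 8/3.
The maximum over both is 8; one such subsequence is 12, 31, 1, 22, 0, 18, 5, 18.

8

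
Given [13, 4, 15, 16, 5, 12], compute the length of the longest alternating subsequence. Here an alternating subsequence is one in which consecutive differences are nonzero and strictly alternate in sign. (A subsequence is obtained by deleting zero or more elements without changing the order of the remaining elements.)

5

A longest alternating subsequence is 13, 4, 15, 5, 12 (positions 1,2,3,5,6); its 4 consecutive differences strictly alternate in sign, and length 5 is optimal.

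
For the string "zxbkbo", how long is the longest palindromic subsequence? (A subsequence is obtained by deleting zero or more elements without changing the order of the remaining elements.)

Using dp[i][j] = 2 + dp[i+1][j−1] if the ends match, else max(dp[i+1][j], dp[i][j−1]):
dp[1][6] = 3. A witness is bkb at positions 3,4,5.

3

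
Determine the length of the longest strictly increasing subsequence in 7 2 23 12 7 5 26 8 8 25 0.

One longest increasing subsequence is 2, 7, 8, 25 (positions 2,5,8,10), of length 4; no longer one exists.

4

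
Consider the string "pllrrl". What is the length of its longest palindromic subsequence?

4

Using dp[i][j] = 2 + dp[i+1][j−1] if the ends match, else max(dp[i+1][j], dp[i][j−1]):
dp[1][6] = 4. A witness is lrrl at positions 2,4,5,6.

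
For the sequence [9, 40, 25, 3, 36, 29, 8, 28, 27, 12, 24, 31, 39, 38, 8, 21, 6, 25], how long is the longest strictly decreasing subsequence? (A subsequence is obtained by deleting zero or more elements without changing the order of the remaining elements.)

8

Let dp[i] be the longest decreasing subsequence ending at position i. Then dp = [1, 1, 2, 3, 2, 3, 4, 4, 5, 6, 6, 3, 2, 3, 7, 7, 8, 6].
The maximum is 8; one witness is 40, 36, 29, 28, 27, 12, 8, 6 at positions 2,5,6,8,9,10,15,17.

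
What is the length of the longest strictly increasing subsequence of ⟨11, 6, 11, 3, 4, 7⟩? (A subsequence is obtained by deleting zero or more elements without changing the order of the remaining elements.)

3

One longest increasing subsequence is 3, 4, 7 (positions 4,5,6), of length 3; no longer one exists.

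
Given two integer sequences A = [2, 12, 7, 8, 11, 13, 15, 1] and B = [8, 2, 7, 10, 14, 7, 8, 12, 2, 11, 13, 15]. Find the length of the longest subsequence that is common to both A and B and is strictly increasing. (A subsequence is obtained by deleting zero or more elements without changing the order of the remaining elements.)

6

A longest common strictly increasing subsequence is 2, 7, 8, 11, 13, 15 (length 6); it appears in order in both A and B, and no longer such subsequence exists.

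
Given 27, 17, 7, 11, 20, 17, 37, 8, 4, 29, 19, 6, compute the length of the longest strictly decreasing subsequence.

5

One longest decreasing subsequence is 27, 17, 11, 8, 4 (positions 1,2,4,8,9), of length 5; no longer one exists.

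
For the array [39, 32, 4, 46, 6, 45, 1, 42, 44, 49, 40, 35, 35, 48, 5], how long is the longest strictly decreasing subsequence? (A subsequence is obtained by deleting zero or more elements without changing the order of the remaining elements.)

One longest decreasing subsequence is 46, 45, 42, 40, 35, 5 (positions 4,6,8,11,12,15), of length 6; no longer one exists.

6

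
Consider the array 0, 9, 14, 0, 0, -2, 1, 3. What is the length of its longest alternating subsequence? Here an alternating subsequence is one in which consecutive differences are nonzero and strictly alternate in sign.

A longest alternating subsequence is 0, 9, 0, 1 (positions 1,2,4,7); its 3 consecutive differences strictly alternate in sign, and length 4 is optimal.

4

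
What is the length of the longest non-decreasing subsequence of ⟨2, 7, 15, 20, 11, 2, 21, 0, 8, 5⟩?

Scanning left to right, the best length ending at each element is: 2→1, 7→2, 15→3, 20→4, 11→3, 2→2, 21→5, 0→1, 8→3, 5→3.
So the longest non-decreasing subsequence has length 5, e.g. 2, 7, 15, 20, 21.

5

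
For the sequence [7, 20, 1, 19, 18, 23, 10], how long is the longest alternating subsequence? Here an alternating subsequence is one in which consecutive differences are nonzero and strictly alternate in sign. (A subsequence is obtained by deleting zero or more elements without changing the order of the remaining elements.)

7

A longest alternating subsequence is 7, 20, 1, 19, 18, 23, 10 (positions 1,2,3,4,5,6,7); its 6 consecutive differences strictly alternate in sign, and length 7 is optimal.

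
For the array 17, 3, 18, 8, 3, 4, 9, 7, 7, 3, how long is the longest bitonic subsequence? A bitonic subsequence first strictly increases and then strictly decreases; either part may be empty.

5

Let inc[i] be the LIS ending at i and dec[i] the longest strictly decreasing subsequence starting at i. inc = [1, 1, 2, 2, 1, 2, 3, 3, 3, 1], dec = [4, 1, 4, 3, 1, 2, 3, 2, 2, 1].
max_i inc[i]+dec[i]−1 = 5, with one witness 17, 18, 9, 7, 3.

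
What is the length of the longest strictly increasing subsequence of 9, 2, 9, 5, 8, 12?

Let dp[i] be the longest increasing subsequence ending at position i. Then dp = [1, 1, 2, 2, 3, 4].
The maximum is 4; one witness is 2, 5, 8, 12 at positions 2,4,5,6.

4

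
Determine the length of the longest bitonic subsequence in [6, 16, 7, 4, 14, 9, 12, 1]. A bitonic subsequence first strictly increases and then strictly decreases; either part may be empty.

One longest bitonic subsequence is 6, 16, 14, 12, 1 (positions 1,2,5,7,8): it rises to 16 then falls. Length 5 is optimal.

5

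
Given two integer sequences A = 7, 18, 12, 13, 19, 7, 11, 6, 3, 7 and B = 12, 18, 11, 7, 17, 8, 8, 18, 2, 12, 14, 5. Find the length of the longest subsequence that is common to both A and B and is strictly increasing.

2

For each value that appears in both, track the longest common increasing run ending there.
The best achievable length is 2; one witness is 7, 18 (A-positions 1,2, B-positions 4,8).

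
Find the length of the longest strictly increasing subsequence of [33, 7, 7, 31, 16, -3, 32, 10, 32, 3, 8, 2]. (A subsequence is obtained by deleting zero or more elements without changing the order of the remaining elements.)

3

Scanning left to right, the best length ending at each element is: 33→1, 7→1, 7→1, 31→2, 16→2, -3→1, 32→3, 10→2, 32→3, 3→2, 8→3, 2→2.
So the longest increasing subsequence has length 3, e.g. 7, 31, 32.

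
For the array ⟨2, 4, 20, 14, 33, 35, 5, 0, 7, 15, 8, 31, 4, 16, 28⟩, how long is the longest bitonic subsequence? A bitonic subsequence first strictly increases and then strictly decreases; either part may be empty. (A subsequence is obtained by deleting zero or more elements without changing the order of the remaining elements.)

Let inc[i] be the LIS ending at i and dec[i] the longest strictly decreasing subsequence starting at i. inc = [1, 2, 3, 3, 4, 5, 3, 1, 4, 5, 5, 6, 2, 6, 7], dec = [2, 2, 4, 3, 4, 4, 2, 1, 2, 3, 2, 2, 1, 1, 1].
max_i inc[i]+dec[i]−1 = 8, with one witness 2, 4, 20, 33, 35, 15, 8, 4.

8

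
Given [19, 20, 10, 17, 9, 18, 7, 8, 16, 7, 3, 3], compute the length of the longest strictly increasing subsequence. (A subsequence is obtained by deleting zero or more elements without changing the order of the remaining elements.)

3

Let dp[i] be the longest increasing subsequence ending at position i. Then dp = [1, 2, 1, 2, 1, 3, 1, 2, 3, 1, 1, 1].
The maximum is 3; one witness is 10, 17, 18 at positions 3,4,6.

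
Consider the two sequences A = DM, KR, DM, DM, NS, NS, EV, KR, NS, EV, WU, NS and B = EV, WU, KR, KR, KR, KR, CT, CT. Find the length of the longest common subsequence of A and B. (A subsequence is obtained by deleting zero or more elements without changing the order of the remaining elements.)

2

Backtracking the LCS table gives one alignment: KR (A2,B5) → KR (A8,B6).
So the longest common subsequence has length 2.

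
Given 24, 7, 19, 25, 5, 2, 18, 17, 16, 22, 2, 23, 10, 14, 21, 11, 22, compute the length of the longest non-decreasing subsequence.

Let dp[i] be the longest non-decreasing subsequence ending at position i. Then dp = [1, 1, 2, 3, 1, 1, 2, 2, 2, 3, 2, 4, 3, 4, 5, 4, 6].
The maximum is 6; one witness is 2, 2, 10, 14, 21, 22 at positions 6,11,13,14,15,17.

6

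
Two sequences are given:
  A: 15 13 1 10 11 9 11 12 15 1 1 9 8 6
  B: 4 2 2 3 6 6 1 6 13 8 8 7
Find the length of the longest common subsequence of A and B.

2

A longest common subsequence is 13, 8 (length 2); the LCS DP confirms no longer common subsequence exists.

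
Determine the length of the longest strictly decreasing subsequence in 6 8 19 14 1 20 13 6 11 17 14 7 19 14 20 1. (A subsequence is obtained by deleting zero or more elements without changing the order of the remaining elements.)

6

Let dp[i] be the longest decreasing subsequence ending at position i. Then dp = [1, 1, 1, 2, 3, 1, 3, 4, 4, 2, 3, 5, 2, 3, 1, 6].
The maximum is 6; one witness is 19, 14, 13, 11, 7, 1 at positions 3,4,7,9,12,16.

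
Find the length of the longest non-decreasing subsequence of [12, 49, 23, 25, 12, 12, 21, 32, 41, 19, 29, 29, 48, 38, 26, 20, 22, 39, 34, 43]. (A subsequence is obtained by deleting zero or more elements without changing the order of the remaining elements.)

9

Scanning left to right, the best length ending at each element is: 12→1, 49→2, 23→2, 25→3, 12→2, 12→3, 21→4, 32→5, 41→6, 19→4, 29→5, 29→6, 48→7, 38→7, 26→5, 20→5, 22→6, 39→8, 34→7, 43→9.
So the longest non-decreasing subsequence has length 9, e.g. 12, 12, 12, 21, 29, 29, 38, 39, 43.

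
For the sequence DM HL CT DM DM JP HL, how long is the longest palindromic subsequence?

One longest palindromic subsequence is HL DM DM HL (positions 2,4,5,7); it reads the same forward and backward, and the interval DP gives dp[1][7] = 4.

4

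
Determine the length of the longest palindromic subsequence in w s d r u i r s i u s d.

7

Using dp[i][j] = 2 + dp[i+1][j−1] if the ends match, else max(dp[i+1][j], dp[i][j−1]):
dp[1][12] = 7. A witness is duisiud at positions 3,5,6,8,9,10,12.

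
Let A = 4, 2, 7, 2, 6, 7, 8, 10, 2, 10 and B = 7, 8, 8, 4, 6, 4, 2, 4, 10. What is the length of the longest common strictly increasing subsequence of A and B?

A longest common strictly increasing subsequence is 7, 8, 10 (length 3); it appears in order in both A and B, and no longer such subsequence exists.

3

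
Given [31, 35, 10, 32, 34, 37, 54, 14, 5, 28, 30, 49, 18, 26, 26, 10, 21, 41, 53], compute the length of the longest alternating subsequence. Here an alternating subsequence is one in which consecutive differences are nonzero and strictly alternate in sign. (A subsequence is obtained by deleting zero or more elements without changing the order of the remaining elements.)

10

Track the best alternating length ending on an up-step vs a down-step at each position: up/down = 1/1, 2/1, 1/3, 4/3, 4/3, 4/1, 4/1, 4/5, 1/5, 6/5, 6/5, 6/5, 6/7, 8/7, 8/7, 6/9, 10/9, 10/7, 10/5.
The maximum over both is 10; one such subsequence is 31, 35, 10, 32, 14, 28, 18, 26, 10, 21.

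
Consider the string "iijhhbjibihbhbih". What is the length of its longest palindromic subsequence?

One longest palindromic subsequence is hibhbhbih (positions 4,8,9,11,12,13,14,15,16); it reads the same forward and backward, and the interval DP gives dp[1][16] = 9.

9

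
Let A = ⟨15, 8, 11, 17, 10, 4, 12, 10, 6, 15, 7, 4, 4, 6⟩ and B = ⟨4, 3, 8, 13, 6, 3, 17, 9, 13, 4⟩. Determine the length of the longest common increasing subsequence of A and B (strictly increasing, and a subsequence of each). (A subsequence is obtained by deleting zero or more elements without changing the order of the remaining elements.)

A longest common strictly increasing subsequence is 4, 6 (length 2); it appears in order in both A and B, and no longer such subsequence exists.

2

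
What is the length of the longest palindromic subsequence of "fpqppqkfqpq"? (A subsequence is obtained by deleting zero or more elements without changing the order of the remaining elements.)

7

One longest palindromic subsequence is qpqfqpq (positions 3,4,6,8,9,10,11); it reads the same forward and backward, and the interval DP gives dp[1][11] = 7.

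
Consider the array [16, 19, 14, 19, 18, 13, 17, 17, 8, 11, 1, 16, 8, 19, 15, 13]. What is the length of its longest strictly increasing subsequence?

4

Let dp[i] be the longest increasing subsequence ending at position i. Then dp = [1, 2, 1, 2, 2, 1, 2, 2, 1, 2, 1, 3, 2, 4, 3, 3].
The maximum is 4; one witness is 8, 11, 16, 19 at positions 9,10,12,14.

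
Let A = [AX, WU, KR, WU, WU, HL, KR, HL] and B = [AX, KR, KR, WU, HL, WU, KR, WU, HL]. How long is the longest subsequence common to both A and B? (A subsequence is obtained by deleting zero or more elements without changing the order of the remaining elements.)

Backtracking the LCS table gives one alignment: AX (A1,B1) → KR (A3,B3) → WU (A4,B4) → WU (A5,B6) → KR (A7,B7) → HL (A8,B9).
So the longest common subsequence has length 6.

6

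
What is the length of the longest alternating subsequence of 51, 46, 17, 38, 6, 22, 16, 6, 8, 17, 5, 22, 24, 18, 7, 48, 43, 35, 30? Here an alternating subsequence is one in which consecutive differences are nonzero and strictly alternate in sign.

12

A longest alternating subsequence is 51, 17, 38, 6, 22, 6, 8, 5, 22, 18, 48, 43 (positions 1,3,4,5,6,8,9,11,12,14,16,17); its 11 consecutive differences strictly alternate in sign, and length 12 is optimal.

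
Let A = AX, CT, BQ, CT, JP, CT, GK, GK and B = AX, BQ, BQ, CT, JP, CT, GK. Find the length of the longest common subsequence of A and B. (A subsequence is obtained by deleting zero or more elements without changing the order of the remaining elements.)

Backtracking the LCS table gives one alignment: AX (A1,B1) → BQ (A3,B3) → CT (A4,B4) → JP (A5,B5) → CT (A6,B6) → GK (A8,B7).
So the longest common subsequence has length 6.

6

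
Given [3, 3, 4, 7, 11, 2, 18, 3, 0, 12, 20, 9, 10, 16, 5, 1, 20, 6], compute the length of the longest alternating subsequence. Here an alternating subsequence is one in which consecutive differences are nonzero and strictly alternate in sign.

Track the best alternating length ending on an up-step vs a down-step at each position: up/down = 1/1, 1/1, 2/1, 2/1, 2/1, 1/3, 4/1, 4/5, 1/5, 6/5, 6/1, 6/7, 8/7, 8/7, 6/9, 6/9, 10/1, 10/11.
The maximum over both is 11; one such subsequence is 3, 4, 2, 18, 3, 12, 9, 10, 5, 20, 6.

11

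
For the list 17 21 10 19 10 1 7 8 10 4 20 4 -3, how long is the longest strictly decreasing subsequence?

Let dp[i] be the longest decreasing subsequence ending at position i. Then dp = [1, 1, 2, 2, 3, 4, 4, 4, 3, 5, 2, 5, 6].
The maximum is 6; one witness is 21, 19, 10, 7, 4, -3 at positions 2,4,5,7,10,13.

6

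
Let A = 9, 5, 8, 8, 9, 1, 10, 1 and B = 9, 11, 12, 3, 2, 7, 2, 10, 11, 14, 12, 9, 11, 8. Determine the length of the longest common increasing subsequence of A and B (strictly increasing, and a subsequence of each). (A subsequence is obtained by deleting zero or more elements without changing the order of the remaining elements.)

A longest common strictly increasing subsequence is 9, 10 (length 2); it appears in order in both A and B, and no longer such subsequence exists.

2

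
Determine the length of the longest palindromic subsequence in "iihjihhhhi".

Using dp[i][j] = 2 + dp[i+1][j−1] if the ends match, else max(dp[i+1][j], dp[i][j−1]):
dp[1][10] = 7. A witness is ihhhhhi at positions 1,3,6,7,8,9,10.

7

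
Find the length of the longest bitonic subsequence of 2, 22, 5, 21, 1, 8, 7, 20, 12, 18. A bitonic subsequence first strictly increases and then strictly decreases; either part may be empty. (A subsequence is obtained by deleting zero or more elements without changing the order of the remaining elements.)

5

One longest bitonic subsequence is 2, 22, 21, 20, 18 (positions 1,2,4,8,10): it rises to 22 then falls. Length 5 is optimal.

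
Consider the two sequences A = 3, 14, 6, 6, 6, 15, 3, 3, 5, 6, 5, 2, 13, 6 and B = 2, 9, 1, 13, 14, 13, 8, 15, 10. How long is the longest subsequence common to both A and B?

2

A longest common subsequence is 14, 15 (length 2); the LCS DP confirms no longer common subsequence exists.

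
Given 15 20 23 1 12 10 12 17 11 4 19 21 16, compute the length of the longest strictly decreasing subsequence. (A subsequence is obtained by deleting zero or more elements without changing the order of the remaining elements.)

4

Let dp[i] be the longest decreasing subsequence ending at position i. Then dp = [1, 1, 1, 2, 2, 3, 2, 2, 3, 4, 2, 2, 3].
The maximum is 4; one witness is 15, 12, 10, 4 at positions 1,5,6,10.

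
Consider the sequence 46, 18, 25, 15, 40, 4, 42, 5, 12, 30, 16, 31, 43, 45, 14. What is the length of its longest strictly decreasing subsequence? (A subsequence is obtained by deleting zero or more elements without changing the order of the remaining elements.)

5

Scanning left to right, the best length ending at each element is: 46→1, 18→2, 25→2, 15→3, 40→2, 4→4, 42→2, 5→4, 12→4, 30→3, 16→4, 31→3, 43→2, 45→2, 14→5.
So the longest decreasing subsequence has length 5, e.g. 46, 40, 30, 16, 14.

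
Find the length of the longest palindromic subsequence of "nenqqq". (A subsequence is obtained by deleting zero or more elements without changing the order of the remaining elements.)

3

One longest palindromic subsequence is qqq (positions 4,5,6); it reads the same forward and backward, and the interval DP gives dp[1][6] = 3.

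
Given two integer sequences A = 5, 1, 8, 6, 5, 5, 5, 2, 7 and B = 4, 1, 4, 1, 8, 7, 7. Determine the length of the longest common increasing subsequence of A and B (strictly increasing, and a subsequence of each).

For each value that appears in both, track the longest common increasing run ending there.
The best achievable length is 2; one witness is 1, 8 (A-positions 2,3, B-positions 2,5).

2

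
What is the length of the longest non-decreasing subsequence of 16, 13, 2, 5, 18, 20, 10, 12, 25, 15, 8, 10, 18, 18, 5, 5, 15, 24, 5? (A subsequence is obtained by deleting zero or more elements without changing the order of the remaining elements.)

One longest non-decreasing subsequence is 2, 5, 10, 12, 15, 18, 18, 24 (positions 3,4,7,8,10,13,14,18), of length 8; no longer one exists.

8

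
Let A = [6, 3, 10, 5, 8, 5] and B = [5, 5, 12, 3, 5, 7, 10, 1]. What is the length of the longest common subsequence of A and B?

2

A longest common subsequence is 3, 10 (length 2); the LCS DP confirms no longer common subsequence exists.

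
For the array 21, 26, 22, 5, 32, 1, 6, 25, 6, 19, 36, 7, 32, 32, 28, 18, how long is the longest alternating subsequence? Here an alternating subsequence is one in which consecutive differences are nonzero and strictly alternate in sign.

Track the best alternating length ending on an up-step vs a down-step at each position: up/down = 1/1, 2/1, 2/3, 1/3, 4/1, 1/5, 6/5, 6/5, 6/7, 8/7, 8/1, 8/9, 10/9, 10/9, 10/11, 10/11.
The maximum over both is 11; one such subsequence is 21, 26, 22, 32, 1, 25, 6, 19, 7, 32, 28.

11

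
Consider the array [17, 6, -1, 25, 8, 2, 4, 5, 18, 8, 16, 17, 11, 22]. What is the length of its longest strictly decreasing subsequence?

4

Let dp[i] be the longest decreasing subsequence ending at position i. Then dp = [1, 2, 3, 1, 2, 3, 3, 3, 2, 3, 3, 3, 4, 2].
The maximum is 4; one witness is 25, 18, 16, 11 at positions 4,9,11,13.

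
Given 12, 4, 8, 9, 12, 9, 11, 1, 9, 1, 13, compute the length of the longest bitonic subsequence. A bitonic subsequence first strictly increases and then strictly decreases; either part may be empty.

One longest bitonic subsequence is 4, 8, 9, 12, 11, 9, 1 (positions 2,3,4,5,7,9,10): it rises to 12 then falls. Length 7 is optimal.

7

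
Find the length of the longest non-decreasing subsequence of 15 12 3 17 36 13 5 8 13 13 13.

Let dp[i] be the longest non-decreasing subsequence ending at position i. Then dp = [1, 1, 1, 2, 3, 2, 2, 3, 4, 5, 6].
The maximum is 6; one witness is 3, 5, 8, 13, 13, 13 at positions 3,7,8,9,10,11.

6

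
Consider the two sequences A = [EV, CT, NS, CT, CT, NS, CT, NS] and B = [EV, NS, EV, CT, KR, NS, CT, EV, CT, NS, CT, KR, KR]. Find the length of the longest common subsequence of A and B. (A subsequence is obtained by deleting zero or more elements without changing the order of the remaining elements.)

A longest common subsequence is EV, CT, NS, CT, CT, NS, CT (length 7); the LCS DP confirms no longer common subsequence exists.

7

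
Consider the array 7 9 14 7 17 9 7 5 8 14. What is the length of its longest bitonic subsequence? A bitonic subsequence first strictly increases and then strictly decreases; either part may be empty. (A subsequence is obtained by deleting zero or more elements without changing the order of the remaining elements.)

7

Let inc[i] be the LIS ending at i and dec[i] the longest strictly decreasing subsequence starting at i. inc = [1, 2, 3, 1, 4, 2, 1, 1, 2, 3], dec = [2, 3, 4, 2, 4, 3, 2, 1, 1, 1].
max_i inc[i]+dec[i]−1 = 7, with one witness 7, 9, 14, 17, 9, 7, 5.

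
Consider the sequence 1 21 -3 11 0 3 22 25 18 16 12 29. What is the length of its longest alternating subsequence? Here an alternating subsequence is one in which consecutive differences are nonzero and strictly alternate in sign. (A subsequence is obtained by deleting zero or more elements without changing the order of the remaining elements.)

8

Track the best alternating length ending on an up-step vs a down-step at each position: up/down = 1/1, 2/1, 1/3, 4/3, 4/5, 6/5, 6/1, 6/1, 6/7, 6/7, 6/7, 8/1.
The maximum over both is 8; one such subsequence is 1, 21, -3, 11, 0, 22, 18, 29.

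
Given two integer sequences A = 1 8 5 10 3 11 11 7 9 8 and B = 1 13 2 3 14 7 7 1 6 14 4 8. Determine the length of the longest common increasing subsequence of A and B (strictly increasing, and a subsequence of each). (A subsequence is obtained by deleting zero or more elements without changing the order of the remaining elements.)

4

A longest common strictly increasing subsequence is 1, 3, 7, 8 (length 4); it appears in order in both A and B, and no longer such subsequence exists.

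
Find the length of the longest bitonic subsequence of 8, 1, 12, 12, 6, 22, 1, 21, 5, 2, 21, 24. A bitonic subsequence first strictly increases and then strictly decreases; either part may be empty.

One longest bitonic subsequence is 8, 12, 22, 21, 5, 2 (positions 1,3,6,8,9,10): it rises to 22 then falls. Length 6 is optimal.

6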